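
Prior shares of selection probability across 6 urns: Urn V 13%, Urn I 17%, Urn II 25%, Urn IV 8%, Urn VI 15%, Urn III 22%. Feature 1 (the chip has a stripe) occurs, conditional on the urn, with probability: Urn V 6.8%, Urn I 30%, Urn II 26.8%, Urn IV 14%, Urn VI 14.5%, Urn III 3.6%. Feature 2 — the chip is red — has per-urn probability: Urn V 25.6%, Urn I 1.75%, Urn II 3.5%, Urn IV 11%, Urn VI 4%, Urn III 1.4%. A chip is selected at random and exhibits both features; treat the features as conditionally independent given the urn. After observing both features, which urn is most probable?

Urn II

By Bayes' rule, posterior ∝ prior × likelihood:
  Urn V: 0.13 × 0.068 × 0.256 = 0.00226304
  Urn I: 0.17 × 0.3 × 0.0175 = 0.0008925
  Urn II: 0.25 × 0.268 × 0.035 = 0.002345
  Urn IV: 0.08 × 0.14 × 0.11 = 0.001232
  Urn VI: 0.15 × 0.145 × 0.04 = 0.00087
  Urn III: 0.22 × 0.036 × 0.014 = 0.00011088
Sum = 0.00771342.
Largest term belongs to Urn II, so Urn II is most probable.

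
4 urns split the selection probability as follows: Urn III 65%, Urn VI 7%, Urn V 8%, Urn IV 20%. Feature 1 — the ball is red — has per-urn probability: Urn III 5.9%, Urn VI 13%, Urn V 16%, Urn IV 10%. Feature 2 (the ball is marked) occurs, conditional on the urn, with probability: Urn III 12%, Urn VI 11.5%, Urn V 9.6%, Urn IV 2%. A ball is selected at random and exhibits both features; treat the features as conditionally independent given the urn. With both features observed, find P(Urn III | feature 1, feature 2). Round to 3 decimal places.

0.632

Unnormalized posteriors (prior × likelihood):
  Urn III: 0.65 × 0.059 × 0.12 = 0.004602
  Urn VI: 0.07 × 0.13 × 0.115 = 0.0010465
  Urn V: 0.08 × 0.16 × 0.096 = 0.0012288
  Urn IV: 0.2 × 0.1 × 0.02 = 0.0004
Total = 0.0072773.
P(Urn III | evidence) = 0.004602 / 0.0072773 ≈ 0.632.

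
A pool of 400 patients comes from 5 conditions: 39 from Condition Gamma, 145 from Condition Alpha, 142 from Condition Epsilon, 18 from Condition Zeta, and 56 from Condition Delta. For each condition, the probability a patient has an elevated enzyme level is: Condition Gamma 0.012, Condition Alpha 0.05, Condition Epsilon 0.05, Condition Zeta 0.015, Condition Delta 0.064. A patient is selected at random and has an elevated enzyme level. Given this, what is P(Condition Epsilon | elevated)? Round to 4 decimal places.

By Bayes' rule, posterior ∝ prior × likelihood:
  Condition Gamma: 0.0975 × 0.012 = 0.00117
  Condition Alpha: 0.3625 × 0.05 = 0.018125
  Condition Epsilon: 0.355 × 0.05 = 0.01775
  Condition Zeta: 0.045 × 0.015 = 0.000675
  Condition Delta: 0.14 × 0.064 = 0.00896
Total = 0.04668.
P(Condition Epsilon | evidence) = 0.01775 / 0.04668 ≈ 0.3802.

0.3802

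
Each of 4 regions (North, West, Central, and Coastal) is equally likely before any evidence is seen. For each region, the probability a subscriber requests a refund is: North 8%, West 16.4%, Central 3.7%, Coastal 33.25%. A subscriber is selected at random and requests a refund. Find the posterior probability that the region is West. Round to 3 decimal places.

With a uniform prior (1/4 each), posterior ∝ likelihood:
  North: 0.08
  West: 0.164
  Central: 0.037
  Coastal: 0.3325
Total = 0.6135.
P(West | evidence) = 0.164 / 0.6135 ≈ 0.267.

0.267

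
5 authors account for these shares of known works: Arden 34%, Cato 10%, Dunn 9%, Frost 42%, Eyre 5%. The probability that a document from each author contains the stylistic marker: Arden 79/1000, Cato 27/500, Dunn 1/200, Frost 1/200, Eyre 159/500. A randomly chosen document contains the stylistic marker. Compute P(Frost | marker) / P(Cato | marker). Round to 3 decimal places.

Prior × likelihood for each hypothesis:
  Arden: 0.34 × 0.079 = 0.02686
  Cato: 0.1 × 0.054 = 0.0054
  Dunn: 0.09 × 0.005 = 0.00045
  Frost: 0.42 × 0.005 = 0.0021
  Eyre: 0.05 × 0.318 = 0.0159
Normalizing constant = 0.05071.
The ratio is 0.0021 / 0.0054 (the normalizer cancels) = 0.389.

0.389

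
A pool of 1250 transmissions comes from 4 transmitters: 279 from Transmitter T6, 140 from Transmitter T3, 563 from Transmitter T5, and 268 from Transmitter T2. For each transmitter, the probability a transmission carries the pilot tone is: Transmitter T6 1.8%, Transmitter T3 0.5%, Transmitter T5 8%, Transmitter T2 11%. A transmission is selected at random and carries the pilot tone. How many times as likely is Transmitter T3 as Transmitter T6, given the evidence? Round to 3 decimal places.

0.139

Compute prior × likelihood for every hypothesis:
  Transmitter T6: 0.2232 × 0.018 = 0.0040176
  Transmitter T3: 0.112 × 0.005 = 0.00056
  Transmitter T5: 0.4504 × 0.08 = 0.036032
  Transmitter T2: 0.2144 × 0.11 = 0.023584
Normalizing constant = 0.0641936.
The ratio is 0.00056 / 0.0040176 (the normalizer cancels) = 0.139.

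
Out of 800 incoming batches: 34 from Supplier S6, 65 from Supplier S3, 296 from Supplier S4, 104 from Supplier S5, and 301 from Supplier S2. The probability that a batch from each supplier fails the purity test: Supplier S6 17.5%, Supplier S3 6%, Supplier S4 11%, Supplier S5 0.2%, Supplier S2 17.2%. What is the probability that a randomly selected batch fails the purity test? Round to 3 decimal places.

Compute prior × likelihood for every hypothesis:
  Supplier S6: 0.0425 × 0.175 = 0.0074375
  Supplier S3: 0.08125 × 0.06 = 0.004875
  Supplier S4: 0.37 × 0.11 = 0.0407
  Supplier S5: 0.13 × 0.002 = 0.00026
  Supplier S2: 0.37625 × 0.172 = 0.064715
P(off-spec) = 0.0074375 + 0.004875 + 0.0407 + 0.00026 + 0.064715 = 0.1179875 → 0.118.

0.118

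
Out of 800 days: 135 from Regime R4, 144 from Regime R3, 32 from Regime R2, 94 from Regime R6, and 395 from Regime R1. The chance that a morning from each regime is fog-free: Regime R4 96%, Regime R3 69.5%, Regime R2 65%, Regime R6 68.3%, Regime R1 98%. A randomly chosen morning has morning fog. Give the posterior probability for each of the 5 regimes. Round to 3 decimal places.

Taking complements, P(fog | each) = Regime R4 0.04, Regime R3 0.305, Regime R2 0.35, Regime R6 0.317, Regime R1 0.02.
Prior × likelihood for each hypothesis:
  Regime R4: 0.16875 × 0.04 = 0.00675
  Regime R3: 0.18 × 0.305 = 0.0549
  Regime R2: 0.04 × 0.35 = 0.014
  Regime R6: 0.1175 × 0.317 = 0.0372475
  Regime R1: 0.49375 × 0.02 = 0.009875
Normalizing constant = 0.1227725.
P(Regime R4 | fog) = 0.00675/0.1227725 ≈ 0.055
P(Regime R3 | fog) = 0.0549/0.1227725 ≈ 0.447
P(Regime R2 | fog) = 0.014/0.1227725 ≈ 0.114
P(Regime R6 | fog) = 0.0372475/0.1227725 ≈ 0.303
P(Regime R1 | fog) = 0.009875/0.1227725 ≈ 0.080

Regime R4 0.055, Regime R3 0.447, Regime R2 0.114, Regime R6 0.303, Regime R1 0.080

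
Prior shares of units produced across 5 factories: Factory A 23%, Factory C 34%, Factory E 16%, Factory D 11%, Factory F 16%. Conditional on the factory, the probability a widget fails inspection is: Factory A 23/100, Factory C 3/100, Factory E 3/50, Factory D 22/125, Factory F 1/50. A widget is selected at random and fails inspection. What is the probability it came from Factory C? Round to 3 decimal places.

By Bayes' rule, posterior ∝ prior × likelihood:
  Factory A: 0.23 × 0.23 = 0.0529
  Factory C: 0.34 × 0.03 = 0.0102
  Factory E: 0.16 × 0.06 = 0.0096
  Factory D: 0.11 × 0.176 = 0.01936
  Factory F: 0.16 × 0.02 = 0.0032
Normalizing constant = 0.09526.
P(Factory C | evidence) = 0.0102 / 0.09526 ≈ 0.107.

0.107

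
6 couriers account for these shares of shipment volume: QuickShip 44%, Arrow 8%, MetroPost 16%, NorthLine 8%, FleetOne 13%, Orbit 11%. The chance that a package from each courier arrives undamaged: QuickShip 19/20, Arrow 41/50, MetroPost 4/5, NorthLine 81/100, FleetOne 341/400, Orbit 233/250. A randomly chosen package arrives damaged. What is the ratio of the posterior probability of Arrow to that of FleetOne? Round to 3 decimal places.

Taking complements, P(damaged | each) = QuickShip 0.05, Arrow 0.18, MetroPost 0.2, NorthLine 0.19, FleetOne 0.1475, Orbit 0.068.
By Bayes' rule, posterior ∝ prior × likelihood:
  QuickShip: 0.44 × 0.05 = 0.022
  Arrow: 0.08 × 0.18 = 0.0144
  MetroPost: 0.16 × 0.2 = 0.032
  NorthLine: 0.08 × 0.19 = 0.0152
  FleetOne: 0.13 × 0.1475 = 0.019175
  Orbit: 0.11 × 0.068 = 0.00748
Sum = 0.110255.
The ratio is 0.0144 / 0.019175 (the normalizer cancels) = 0.751.

0.751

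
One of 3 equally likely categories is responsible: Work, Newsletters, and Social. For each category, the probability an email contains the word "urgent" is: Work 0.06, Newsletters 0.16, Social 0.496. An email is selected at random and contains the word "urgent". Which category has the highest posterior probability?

Social

With a uniform prior (1/3 each), posterior ∝ likelihood:
  Work: 0.06
  Newsletters: 0.16
  Social: 0.496
Normalizing constant = 0.716.
Largest term belongs to Social, so Social is most probable.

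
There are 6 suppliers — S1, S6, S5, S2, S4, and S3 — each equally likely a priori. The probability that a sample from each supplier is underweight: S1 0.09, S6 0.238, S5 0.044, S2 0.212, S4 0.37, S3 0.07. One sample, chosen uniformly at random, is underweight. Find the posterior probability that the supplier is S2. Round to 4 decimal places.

Since the prior is uniform, the posterior is proportional to the likelihood:
  S1: 0.09
  S6: 0.238
  S5: 0.044
  S2: 0.212
  S4: 0.37
  S3: 0.07
Total = 1.024.
P(S2 | evidence) = 0.212 / 1.024 ≈ 0.2070.

0.2070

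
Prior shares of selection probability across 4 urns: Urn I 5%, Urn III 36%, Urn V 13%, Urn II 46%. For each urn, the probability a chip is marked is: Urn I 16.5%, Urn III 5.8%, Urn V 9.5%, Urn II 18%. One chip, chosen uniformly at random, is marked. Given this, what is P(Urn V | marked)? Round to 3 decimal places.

0.099

Compute prior × likelihood for every hypothesis:
  Urn I: 0.05 × 0.165 = 0.00825
  Urn III: 0.36 × 0.058 = 0.02088
  Urn V: 0.13 × 0.095 = 0.01235
  Urn II: 0.46 × 0.18 = 0.0828
Total = 0.12428.
P(Urn V | evidence) = 0.01235 / 0.12428 ≈ 0.099.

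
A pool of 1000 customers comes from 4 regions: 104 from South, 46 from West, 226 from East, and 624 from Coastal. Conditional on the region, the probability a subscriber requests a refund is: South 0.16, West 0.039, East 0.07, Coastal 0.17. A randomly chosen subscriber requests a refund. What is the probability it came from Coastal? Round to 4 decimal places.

By Bayes' rule, posterior ∝ prior × likelihood:
  South: 0.104 × 0.16 = 0.01664
  West: 0.046 × 0.039 = 0.001794
  East: 0.226 × 0.07 = 0.01582
  Coastal: 0.624 × 0.17 = 0.10608
Total = 0.140334.
P(Coastal | evidence) = 0.10608 / 0.140334 ≈ 0.7559.

0.7559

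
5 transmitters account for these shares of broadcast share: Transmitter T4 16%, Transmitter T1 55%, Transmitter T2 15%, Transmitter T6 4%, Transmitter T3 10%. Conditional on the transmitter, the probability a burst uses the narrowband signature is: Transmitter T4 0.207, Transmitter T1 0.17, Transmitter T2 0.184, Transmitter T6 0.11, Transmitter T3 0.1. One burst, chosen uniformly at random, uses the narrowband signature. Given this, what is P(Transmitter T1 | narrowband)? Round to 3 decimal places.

0.555

Compute prior × likelihood for every hypothesis:
  Transmitter T4: 0.16 × 0.207 = 0.03312
  Transmitter T1: 0.55 × 0.17 = 0.0935
  Transmitter T2: 0.15 × 0.184 = 0.0276
  Transmitter T6: 0.04 × 0.11 = 0.0044
  Transmitter T3: 0.1 × 0.1 = 0.01
Normalizing constant = 0.16862.
P(Transmitter T1 | evidence) = 0.0935 / 0.16862 ≈ 0.555.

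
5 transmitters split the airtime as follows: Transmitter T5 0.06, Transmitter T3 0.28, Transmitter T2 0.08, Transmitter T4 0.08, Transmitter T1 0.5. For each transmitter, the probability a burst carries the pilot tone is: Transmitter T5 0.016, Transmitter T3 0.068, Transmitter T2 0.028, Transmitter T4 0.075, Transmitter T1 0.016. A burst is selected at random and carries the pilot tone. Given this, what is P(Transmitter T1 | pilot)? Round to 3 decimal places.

By Bayes' rule, posterior ∝ prior × likelihood:
  Transmitter T5: 0.06 × 0.016 = 0.00096
  Transmitter T3: 0.28 × 0.068 = 0.01904
  Transmitter T2: 0.08 × 0.028 = 0.00224
  Transmitter T4: 0.08 × 0.075 = 0.006
  Transmitter T1: 0.5 × 0.016 = 0.008
Normalizing constant = 0.03624.
P(Transmitter T1 | evidence) = 0.008 / 0.03624 ≈ 0.221.

0.221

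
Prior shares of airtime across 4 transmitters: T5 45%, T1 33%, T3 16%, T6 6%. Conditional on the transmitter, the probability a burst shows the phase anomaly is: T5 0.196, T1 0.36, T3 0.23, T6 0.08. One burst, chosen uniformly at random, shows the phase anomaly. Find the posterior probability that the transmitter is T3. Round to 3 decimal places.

0.148

Prior × likelihood for each hypothesis:
  T5: 0.45 × 0.196 = 0.0882
  T1: 0.33 × 0.36 = 0.1188
  T3: 0.16 × 0.23 = 0.0368
  T6: 0.06 × 0.08 = 0.0048
Total = 0.2486.
P(T3 | evidence) = 0.0368 / 0.2486 ≈ 0.148.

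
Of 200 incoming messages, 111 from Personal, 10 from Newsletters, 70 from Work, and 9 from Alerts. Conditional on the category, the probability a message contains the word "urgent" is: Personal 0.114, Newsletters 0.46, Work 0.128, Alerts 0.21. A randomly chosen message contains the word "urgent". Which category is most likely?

Unnormalized posteriors (prior × likelihood):
  Personal: 0.555 × 0.114 = 0.06327
  Newsletters: 0.05 × 0.46 = 0.023
  Work: 0.35 × 0.128 = 0.0448
  Alerts: 0.045 × 0.21 = 0.00945
Normalizing constant = 0.14052.
Largest term belongs to Personal, so Personal is most probable.

Personal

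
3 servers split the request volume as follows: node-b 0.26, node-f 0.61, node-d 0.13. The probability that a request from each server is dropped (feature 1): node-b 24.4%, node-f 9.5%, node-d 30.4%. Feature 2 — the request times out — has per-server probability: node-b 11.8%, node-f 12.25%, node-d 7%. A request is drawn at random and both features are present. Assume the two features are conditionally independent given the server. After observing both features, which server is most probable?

node-b

By Bayes' rule, posterior ∝ prior × likelihood:
  node-b: 0.26 × 0.244 × 0.118 = 0.00748592
  node-f: 0.61 × 0.095 × 0.1225 = 0.007098875
  node-d: 0.13 × 0.304 × 0.07 = 0.0027664
Normalizing constant = 0.017351195.
Largest term belongs to node-b, so node-b is most probable.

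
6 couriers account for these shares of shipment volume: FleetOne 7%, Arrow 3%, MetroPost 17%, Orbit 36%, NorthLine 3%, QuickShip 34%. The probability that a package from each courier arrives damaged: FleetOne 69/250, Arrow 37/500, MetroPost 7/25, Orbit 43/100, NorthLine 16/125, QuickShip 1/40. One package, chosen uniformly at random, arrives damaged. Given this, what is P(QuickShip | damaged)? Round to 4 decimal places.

Unnormalized posteriors (prior × likelihood):
  FleetOne: 0.07 × 0.276 = 0.01932
  Arrow: 0.03 × 0.074 = 0.00222
  MetroPost: 0.17 × 0.28 = 0.0476
  Orbit: 0.36 × 0.43 = 0.1548
  NorthLine: 0.03 × 0.128 = 0.00384
  QuickShip: 0.34 × 0.025 = 0.0085
Normalizing constant = 0.23628.
P(QuickShip | evidence) = 0.0085 / 0.23628 ≈ 0.0360.

0.0360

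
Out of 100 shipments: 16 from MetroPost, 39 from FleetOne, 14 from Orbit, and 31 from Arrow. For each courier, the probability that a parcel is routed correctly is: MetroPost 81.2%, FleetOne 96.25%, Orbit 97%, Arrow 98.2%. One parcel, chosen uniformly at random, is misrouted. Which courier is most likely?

MetroPost

Taking complements, P(misrouted | each) = MetroPost 0.188, FleetOne 0.0375, Orbit 0.03, Arrow 0.018.
By Bayes' rule, posterior ∝ prior × likelihood:
  MetroPost: 0.16 × 0.188 = 0.03008
  FleetOne: 0.39 × 0.0375 = 0.014625
  Orbit: 0.14 × 0.03 = 0.0042
  Arrow: 0.31 × 0.018 = 0.00558
Sum = 0.054485.
Largest term belongs to MetroPost, so MetroPost is most probable.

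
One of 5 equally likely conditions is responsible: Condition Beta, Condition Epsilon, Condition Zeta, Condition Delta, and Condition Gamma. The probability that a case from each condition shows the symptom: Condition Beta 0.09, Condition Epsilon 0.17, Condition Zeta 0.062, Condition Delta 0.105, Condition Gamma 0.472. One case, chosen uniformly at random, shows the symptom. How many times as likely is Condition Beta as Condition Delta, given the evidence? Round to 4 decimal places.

With a uniform prior (1/5 each), posterior ∝ likelihood:
  Condition Beta: 0.09
  Condition Epsilon: 0.17
  Condition Zeta: 0.062
  Condition Delta: 0.105
  Condition Gamma: 0.472
Total = 0.899.
The ratio is 0.09 / 0.105 (the normalizer cancels) = 0.8571.

0.8571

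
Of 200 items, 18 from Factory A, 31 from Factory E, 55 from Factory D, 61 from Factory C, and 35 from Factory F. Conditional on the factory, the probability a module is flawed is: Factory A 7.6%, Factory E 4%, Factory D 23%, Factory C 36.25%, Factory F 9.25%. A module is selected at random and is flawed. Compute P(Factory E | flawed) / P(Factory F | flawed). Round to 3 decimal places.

0.383

By Bayes' rule, posterior ∝ prior × likelihood:
  Factory A: 0.09 × 0.076 = 0.00684
  Factory E: 0.155 × 0.04 = 0.0062
  Factory D: 0.275 × 0.23 = 0.06325
  Factory C: 0.305 × 0.3625 = 0.1105625
  Factory F: 0.175 × 0.0925 = 0.0161875
Total = 0.20304.
The ratio is 0.0062 / 0.0161875 (the normalizer cancels) = 0.383.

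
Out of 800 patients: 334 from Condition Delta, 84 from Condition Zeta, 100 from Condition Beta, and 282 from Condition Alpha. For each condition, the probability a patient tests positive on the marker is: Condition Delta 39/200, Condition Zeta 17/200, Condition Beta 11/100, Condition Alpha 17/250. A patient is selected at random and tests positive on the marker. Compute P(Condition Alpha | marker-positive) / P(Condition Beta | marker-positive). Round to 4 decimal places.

1.7433

Unnormalized posteriors (prior × likelihood):
  Condition Delta: 0.4175 × 0.195 = 0.0814125
  Condition Zeta: 0.105 × 0.085 = 0.008925
  Condition Beta: 0.125 × 0.11 = 0.01375
  Condition Alpha: 0.3525 × 0.068 = 0.02397
Total = 0.1280575.
The ratio is 0.02397 / 0.01375 (the normalizer cancels) = 1.7433.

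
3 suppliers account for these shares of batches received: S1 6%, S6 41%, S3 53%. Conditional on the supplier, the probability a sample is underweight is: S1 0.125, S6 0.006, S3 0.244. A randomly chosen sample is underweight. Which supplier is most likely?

S3

Prior × likelihood for each hypothesis:
  S1: 0.06 × 0.125 = 0.0075
  S6: 0.41 × 0.006 = 0.00246
  S3: 0.53 × 0.244 = 0.12932
Normalizing constant = 0.13928.
Largest term belongs to S3, so S3 is most probable.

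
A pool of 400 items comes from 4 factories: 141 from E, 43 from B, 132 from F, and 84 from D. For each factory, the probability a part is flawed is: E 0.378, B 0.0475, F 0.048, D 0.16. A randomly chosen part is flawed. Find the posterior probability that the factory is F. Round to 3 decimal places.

0.084

Prior × likelihood for each hypothesis:
  E: 0.3525 × 0.378 = 0.133245
  B: 0.1075 × 0.0475 = 0.00510625
  F: 0.33 × 0.048 = 0.01584
  D: 0.21 × 0.16 = 0.0336
Sum = 0.18779125.
P(F | evidence) = 0.01584 / 0.18779125 ≈ 0.084.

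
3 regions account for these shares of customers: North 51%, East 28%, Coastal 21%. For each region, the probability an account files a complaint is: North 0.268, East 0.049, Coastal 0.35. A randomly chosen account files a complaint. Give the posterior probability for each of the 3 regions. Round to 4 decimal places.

North 0.6105, East 0.0613, Coastal 0.3283

Unnormalized posteriors (prior × likelihood):
  North: 0.51 × 0.268 = 0.13668
  East: 0.28 × 0.049 = 0.01372
  Coastal: 0.21 × 0.35 = 0.0735
Sum = 0.2239.
P(North | complaint) = 0.13668/0.2239 ≈ 0.6105
P(East | complaint) = 0.01372/0.2239 ≈ 0.0613
P(Coastal | complaint) = 0.0735/0.2239 ≈ 0.3283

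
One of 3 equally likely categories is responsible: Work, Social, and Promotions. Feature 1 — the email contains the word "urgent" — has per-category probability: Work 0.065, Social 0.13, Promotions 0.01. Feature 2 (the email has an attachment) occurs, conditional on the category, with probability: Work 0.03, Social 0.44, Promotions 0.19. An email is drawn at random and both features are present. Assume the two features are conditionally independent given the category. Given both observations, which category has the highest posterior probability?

Social

Since the prior is uniform, the posterior is proportional to the likelihood:
  Work: 0.065 × 0.03 = 0.00195
  Social: 0.13 × 0.44 = 0.0572
  Promotions: 0.01 × 0.19 = 0.0019
Sum = 0.06105.
Largest term belongs to Social, so Social is most probable.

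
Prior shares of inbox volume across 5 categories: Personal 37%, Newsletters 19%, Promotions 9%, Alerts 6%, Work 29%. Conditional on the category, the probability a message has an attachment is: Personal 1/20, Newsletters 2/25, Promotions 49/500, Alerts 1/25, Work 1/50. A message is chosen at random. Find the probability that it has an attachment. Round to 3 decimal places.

0.051

Compute prior × likelihood for every hypothesis:
  Personal: 0.37 × 0.05 = 0.0185
  Newsletters: 0.19 × 0.08 = 0.0152
  Promotions: 0.09 × 0.098 = 0.00882
  Alerts: 0.06 × 0.04 = 0.0024
  Work: 0.29 × 0.02 = 0.0058
P(attachment) = 0.0185 + 0.0152 + 0.00882 + 0.0024 + 0.0058 = 0.05072 → 0.051.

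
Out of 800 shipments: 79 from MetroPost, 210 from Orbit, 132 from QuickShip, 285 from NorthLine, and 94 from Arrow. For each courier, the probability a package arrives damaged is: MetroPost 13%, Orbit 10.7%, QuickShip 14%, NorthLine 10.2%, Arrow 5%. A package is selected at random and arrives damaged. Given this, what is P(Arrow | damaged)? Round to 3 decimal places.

0.055

Prior × likelihood for each hypothesis:
  MetroPost: 0.09875 × 0.13 = 0.0128375
  Orbit: 0.2625 × 0.107 = 0.0280875
  QuickShip: 0.165 × 0.14 = 0.0231
  NorthLine: 0.35625 × 0.102 = 0.0363375
  Arrow: 0.1175 × 0.05 = 0.005875
Sum = 0.1062375.
P(Arrow | evidence) = 0.005875 / 0.1062375 ≈ 0.055.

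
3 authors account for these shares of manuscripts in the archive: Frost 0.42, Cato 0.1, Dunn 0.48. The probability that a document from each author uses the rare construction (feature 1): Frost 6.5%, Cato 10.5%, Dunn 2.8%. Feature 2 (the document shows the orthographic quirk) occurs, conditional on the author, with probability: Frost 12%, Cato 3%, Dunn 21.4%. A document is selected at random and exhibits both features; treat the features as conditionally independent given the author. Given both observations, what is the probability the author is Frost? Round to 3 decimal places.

Compute prior × likelihood for every hypothesis:
  Frost: 0.42 × 0.065 × 0.12 = 0.003276
  Cato: 0.1 × 0.105 × 0.03 = 0.000315
  Dunn: 0.48 × 0.028 × 0.214 = 0.00287616
Sum = 0.00646716.
P(Frost | evidence) = 0.003276 / 0.00646716 ≈ 0.507.

0.507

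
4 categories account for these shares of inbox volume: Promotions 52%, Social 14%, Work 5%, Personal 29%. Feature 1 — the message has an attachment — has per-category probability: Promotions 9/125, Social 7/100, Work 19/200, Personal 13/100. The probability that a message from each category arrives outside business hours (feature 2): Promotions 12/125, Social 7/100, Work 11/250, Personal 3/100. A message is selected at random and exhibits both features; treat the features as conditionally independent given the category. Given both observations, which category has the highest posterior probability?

By Bayes' rule, posterior ∝ prior × likelihood:
  Promotions: 0.52 × 0.072 × 0.096 = 0.00359424
  Social: 0.14 × 0.07 × 0.07 = 0.000686
  Work: 0.05 × 0.095 × 0.044 = 0.000209
  Personal: 0.29 × 0.13 × 0.03 = 0.001131
Sum = 0.00562024.
Largest term belongs to Promotions, so Promotions is most probable.

Promotions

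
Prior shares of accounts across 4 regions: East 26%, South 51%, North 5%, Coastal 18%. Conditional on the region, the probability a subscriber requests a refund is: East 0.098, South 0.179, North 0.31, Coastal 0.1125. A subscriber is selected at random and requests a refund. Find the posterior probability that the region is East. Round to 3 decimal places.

0.167

By Bayes' rule, posterior ∝ prior × likelihood:
  East: 0.26 × 0.098 = 0.02548
  South: 0.51 × 0.179 = 0.09129
  North: 0.05 × 0.31 = 0.0155
  Coastal: 0.18 × 0.1125 = 0.02025
Total = 0.15252.
P(East | evidence) = 0.02548 / 0.15252 ≈ 0.167.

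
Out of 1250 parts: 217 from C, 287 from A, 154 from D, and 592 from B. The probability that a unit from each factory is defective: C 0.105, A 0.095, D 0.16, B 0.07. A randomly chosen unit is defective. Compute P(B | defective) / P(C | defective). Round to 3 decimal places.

1.819

Unnormalized posteriors (prior × likelihood):
  C: 0.1736 × 0.105 = 0.018228
  A: 0.2296 × 0.095 = 0.021812
  D: 0.1232 × 0.16 = 0.019712
  B: 0.4736 × 0.07 = 0.033152
Normalizing constant = 0.092904.
The ratio is 0.033152 / 0.018228 (the normalizer cancels) = 1.819.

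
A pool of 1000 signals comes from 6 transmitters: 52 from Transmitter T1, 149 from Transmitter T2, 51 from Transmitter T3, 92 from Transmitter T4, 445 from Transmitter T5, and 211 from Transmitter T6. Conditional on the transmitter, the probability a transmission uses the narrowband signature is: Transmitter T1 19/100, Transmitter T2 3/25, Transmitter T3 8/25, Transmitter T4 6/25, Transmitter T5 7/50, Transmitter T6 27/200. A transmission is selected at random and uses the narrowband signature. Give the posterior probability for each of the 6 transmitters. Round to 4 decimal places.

Prior × likelihood for each hypothesis:
  Transmitter T1: 0.052 × 0.19 = 0.00988
  Transmitter T2: 0.149 × 0.12 = 0.01788
  Transmitter T3: 0.051 × 0.32 = 0.01632
  Transmitter T4: 0.092 × 0.24 = 0.02208
  Transmitter T5: 0.445 × 0.14 = 0.0623
  Transmitter T6: 0.211 × 0.135 = 0.028485
Normalizing constant = 0.156945.
P(Transmitter T1 | narrowband) = 0.00988/0.156945 ≈ 0.0630
P(Transmitter T2 | narrowband) = 0.01788/0.156945 ≈ 0.1139
P(Transmitter T3 | narrowband) = 0.01632/0.156945 ≈ 0.1040
P(Transmitter T4 | narrowband) = 0.02208/0.156945 ≈ 0.1407
P(Transmitter T5 | narrowband) = 0.0623/0.156945 ≈ 0.3970
P(Transmitter T6 | narrowband) = 0.028485/0.156945 ≈ 0.1815
(Check: 0.0630+0.1139+0.1040+0.1407+0.3970+0.1815 = 1.0001.)

Transmitter T1 0.0630, Transmitter T2 0.1139, Transmitter T3 0.1040, Transmitter T4 0.1407, Transmitter T5 0.3970, Transmitter T6 0.1815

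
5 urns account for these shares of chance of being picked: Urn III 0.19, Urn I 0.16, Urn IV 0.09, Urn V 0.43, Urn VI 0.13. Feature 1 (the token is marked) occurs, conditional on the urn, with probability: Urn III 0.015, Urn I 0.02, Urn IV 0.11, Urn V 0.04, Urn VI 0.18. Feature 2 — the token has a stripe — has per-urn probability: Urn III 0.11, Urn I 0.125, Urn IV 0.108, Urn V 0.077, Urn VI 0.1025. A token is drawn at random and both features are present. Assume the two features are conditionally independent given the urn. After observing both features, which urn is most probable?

Urn VI

By Bayes' rule, posterior ∝ prior × likelihood:
  Urn III: 0.19 × 0.015 × 0.11 = 0.0003135
  Urn I: 0.16 × 0.02 × 0.125 = 0.0004
  Urn IV: 0.09 × 0.11 × 0.108 = 0.0010692
  Urn V: 0.43 × 0.04 × 0.077 = 0.0013244
  Urn VI: 0.13 × 0.18 × 0.1025 = 0.0023985
Total = 0.0055056.
Largest term belongs to Urn VI, so Urn VI is most probable.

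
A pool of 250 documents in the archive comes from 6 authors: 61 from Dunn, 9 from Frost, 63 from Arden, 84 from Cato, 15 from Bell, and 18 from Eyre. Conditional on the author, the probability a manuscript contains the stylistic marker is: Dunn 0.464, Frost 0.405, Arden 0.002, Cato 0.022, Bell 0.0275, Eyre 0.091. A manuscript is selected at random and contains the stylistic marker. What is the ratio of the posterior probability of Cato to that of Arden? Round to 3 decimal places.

14.667

Compute prior × likelihood for every hypothesis:
  Dunn: 0.244 × 0.464 = 0.113216
  Frost: 0.036 × 0.405 = 0.01458
  Arden: 0.252 × 0.002 = 0.000504
  Cato: 0.336 × 0.022 = 0.007392
  Bell: 0.06 × 0.0275 = 0.00165
  Eyre: 0.072 × 0.091 = 0.006552
Sum = 0.143894.
The ratio is 0.007392 / 0.000504 (the normalizer cancels) = 14.667.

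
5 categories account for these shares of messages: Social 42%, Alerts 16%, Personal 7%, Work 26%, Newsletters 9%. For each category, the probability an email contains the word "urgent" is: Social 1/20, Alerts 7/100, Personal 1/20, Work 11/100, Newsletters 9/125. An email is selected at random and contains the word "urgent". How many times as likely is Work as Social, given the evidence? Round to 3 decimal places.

Unnormalized posteriors (prior × likelihood):
  Social: 0.42 × 0.05 = 0.021
  Alerts: 0.16 × 0.07 = 0.0112
  Personal: 0.07 × 0.05 = 0.0035
  Work: 0.26 × 0.11 = 0.0286
  Newsletters: 0.09 × 0.072 = 0.00648
Sum = 0.07078.
The ratio is 0.0286 / 0.021 (the normalizer cancels) = 1.362.

1.362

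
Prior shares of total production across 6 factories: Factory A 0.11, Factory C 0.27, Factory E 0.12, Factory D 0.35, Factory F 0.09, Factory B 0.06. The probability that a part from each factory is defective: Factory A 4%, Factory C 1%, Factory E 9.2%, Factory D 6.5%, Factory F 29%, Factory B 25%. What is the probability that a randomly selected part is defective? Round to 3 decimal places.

Compute prior × likelihood for every hypothesis:
  Factory A: 0.11 × 0.04 = 0.0044
  Factory C: 0.27 × 0.01 = 0.0027
  Factory E: 0.12 × 0.092 = 0.01104
  Factory D: 0.35 × 0.065 = 0.02275
  Factory F: 0.09 × 0.29 = 0.0261
  Factory B: 0.06 × 0.25 = 0.015
P(defective) = 0.0044 + 0.0027 + 0.01104 + 0.02275 + 0.0261 + 0.015 = 0.08199 → 0.082.

0.082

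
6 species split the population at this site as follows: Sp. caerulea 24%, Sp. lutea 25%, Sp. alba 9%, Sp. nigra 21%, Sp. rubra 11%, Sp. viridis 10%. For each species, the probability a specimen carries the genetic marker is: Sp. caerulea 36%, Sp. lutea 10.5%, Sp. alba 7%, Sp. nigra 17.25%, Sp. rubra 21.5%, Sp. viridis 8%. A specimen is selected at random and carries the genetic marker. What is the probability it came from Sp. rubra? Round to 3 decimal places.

By Bayes' rule, posterior ∝ prior × likelihood:
  Sp. caerulea: 0.24 × 0.36 = 0.0864
  Sp. lutea: 0.25 × 0.105 = 0.02625
  Sp. alba: 0.09 × 0.07 = 0.0063
  Sp. nigra: 0.21 × 0.1725 = 0.036225
  Sp. rubra: 0.11 × 0.215 = 0.02365
  Sp. viridis: 0.1 × 0.08 = 0.008
Normalizing constant = 0.186825.
P(Sp. rubra | evidence) = 0.02365 / 0.186825 ≈ 0.127.

0.127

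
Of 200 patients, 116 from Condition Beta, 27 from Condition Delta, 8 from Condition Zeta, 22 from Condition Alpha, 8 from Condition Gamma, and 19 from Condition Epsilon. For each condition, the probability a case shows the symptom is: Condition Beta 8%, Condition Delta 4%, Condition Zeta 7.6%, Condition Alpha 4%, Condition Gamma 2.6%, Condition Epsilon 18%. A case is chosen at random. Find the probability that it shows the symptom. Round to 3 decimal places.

0.077

By Bayes' rule, posterior ∝ prior × likelihood:
  Condition Beta: 0.58 × 0.08 = 0.0464
  Condition Delta: 0.135 × 0.04 = 0.0054
  Condition Zeta: 0.04 × 0.076 = 0.00304
  Condition Alpha: 0.11 × 0.04 = 0.0044
  Condition Gamma: 0.04 × 0.026 = 0.00104
  Condition Epsilon: 0.095 × 0.18 = 0.0171
P(symptomatic) = 0.0464 + 0.0054 + 0.00304 + 0.0044 + 0.00104 + 0.0171 = 0.07738 → 0.077.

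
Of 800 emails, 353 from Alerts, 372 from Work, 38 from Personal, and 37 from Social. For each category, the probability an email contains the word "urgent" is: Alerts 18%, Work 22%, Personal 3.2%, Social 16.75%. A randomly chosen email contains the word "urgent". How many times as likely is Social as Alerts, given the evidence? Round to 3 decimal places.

Prior × likelihood for each hypothesis:
  Alerts: 0.44125 × 0.18 = 0.079425
  Work: 0.465 × 0.22 = 0.1023
  Personal: 0.0475 × 0.032 = 0.00152
  Social: 0.04625 × 0.1675 = 0.007746875
Sum = 0.190991875.
The ratio is 0.007746875 / 0.079425 (the normalizer cancels) = 0.098.

0.098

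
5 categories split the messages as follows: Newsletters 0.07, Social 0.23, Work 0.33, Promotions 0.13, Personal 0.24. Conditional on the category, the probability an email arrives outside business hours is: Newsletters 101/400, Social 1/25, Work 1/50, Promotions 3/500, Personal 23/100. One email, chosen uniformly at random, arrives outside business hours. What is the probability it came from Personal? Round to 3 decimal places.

0.617

Prior × likelihood for each hypothesis:
  Newsletters: 0.07 × 0.2525 = 0.017675
  Social: 0.23 × 0.04 = 0.0092
  Work: 0.33 × 0.02 = 0.0066
  Promotions: 0.13 × 0.006 = 0.00078
  Personal: 0.24 × 0.23 = 0.0552
Normalizing constant = 0.089455.
P(Personal | evidence) = 0.0552 / 0.089455 ≈ 0.617.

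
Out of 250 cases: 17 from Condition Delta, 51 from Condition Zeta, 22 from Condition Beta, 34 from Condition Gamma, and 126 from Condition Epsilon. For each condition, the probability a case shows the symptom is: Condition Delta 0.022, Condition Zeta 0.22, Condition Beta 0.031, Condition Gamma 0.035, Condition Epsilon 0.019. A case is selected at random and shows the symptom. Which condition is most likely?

Unnormalized posteriors (prior × likelihood):
  Condition Delta: 0.068 × 0.022 = 0.001496
  Condition Zeta: 0.204 × 0.22 = 0.04488
  Condition Beta: 0.088 × 0.031 = 0.002728
  Condition Gamma: 0.136 × 0.035 = 0.00476
  Condition Epsilon: 0.504 × 0.019 = 0.009576
Normalizing constant = 0.06344.
Largest term belongs to Condition Zeta, so Condition Zeta is most probable.

Condition Zeta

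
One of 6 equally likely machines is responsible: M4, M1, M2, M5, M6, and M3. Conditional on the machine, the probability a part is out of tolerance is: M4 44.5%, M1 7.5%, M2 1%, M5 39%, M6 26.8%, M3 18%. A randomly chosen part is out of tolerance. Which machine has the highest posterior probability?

M4

Since the prior is uniform, the posterior is proportional to the likelihood:
  M4: 0.445
  M1: 0.075
  M2: 0.01
  M5: 0.39
  M6: 0.268
  M3: 0.18
Normalizing constant = 1.368.
Largest term belongs to M4, so M4 is most probable.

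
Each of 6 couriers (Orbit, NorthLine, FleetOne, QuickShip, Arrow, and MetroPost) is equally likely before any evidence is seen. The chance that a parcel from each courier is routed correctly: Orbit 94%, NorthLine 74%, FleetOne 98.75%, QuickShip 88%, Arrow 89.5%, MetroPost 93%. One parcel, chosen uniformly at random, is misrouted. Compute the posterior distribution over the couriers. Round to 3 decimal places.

Orbit 0.096, NorthLine 0.414, FleetOne 0.020, QuickShip 0.191, Arrow 0.167, MetroPost 0.112

Taking complements, P(misrouted | each) = Orbit 0.06, NorthLine 0.26, FleetOne 0.0125, QuickShip 0.12, Arrow 0.105, MetroPost 0.07.
With a uniform prior (1/6 each), posterior ∝ likelihood:
  Orbit: 0.06
  NorthLine: 0.26
  FleetOne: 0.0125
  QuickShip: 0.12
  Arrow: 0.105
  MetroPost: 0.07
Total = 0.6275.
P(Orbit | misrouted) = 0.06/0.6275 ≈ 0.096
P(NorthLine | misrouted) = 0.26/0.6275 ≈ 0.414
P(FleetOne | misrouted) = 0.0125/0.6275 ≈ 0.020
P(QuickShip | misrouted) = 0.12/0.6275 ≈ 0.191
P(Arrow | misrouted) = 0.105/0.6275 ≈ 0.167
P(MetroPost | misrouted) = 0.07/0.6275 ≈ 0.112
(Check: 0.096+0.414+0.020+0.191+0.167+0.112 = 1.000.)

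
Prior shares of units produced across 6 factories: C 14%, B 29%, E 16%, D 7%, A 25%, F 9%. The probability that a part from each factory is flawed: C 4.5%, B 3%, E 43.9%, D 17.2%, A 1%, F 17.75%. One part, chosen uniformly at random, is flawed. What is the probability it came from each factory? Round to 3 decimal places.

Compute prior × likelihood for every hypothesis:
  C: 0.14 × 0.045 = 0.0063
  B: 0.29 × 0.03 = 0.0087
  E: 0.16 × 0.439 = 0.07024
  D: 0.07 × 0.172 = 0.01204
  A: 0.25 × 0.01 = 0.0025
  F: 0.09 × 0.1775 = 0.015975
Normalizing constant = 0.115755.
P(C | flawed) = 0.0063/0.115755 ≈ 0.054
P(B | flawed) = 0.0087/0.115755 ≈ 0.075
P(E | flawed) = 0.07024/0.115755 ≈ 0.607
P(D | flawed) = 0.01204/0.115755 ≈ 0.104
P(A | flawed) = 0.0025/0.115755 ≈ 0.022
P(F | flawed) = 0.015975/0.115755 ≈ 0.138

C 0.054, B 0.075, E 0.607, D 0.104, A 0.022, F 0.138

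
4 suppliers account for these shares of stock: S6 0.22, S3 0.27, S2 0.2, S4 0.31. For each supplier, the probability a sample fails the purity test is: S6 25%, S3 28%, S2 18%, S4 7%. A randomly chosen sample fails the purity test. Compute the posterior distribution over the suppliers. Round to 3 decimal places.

S6 0.292, S3 0.401, S2 0.191, S4 0.115

Prior × likelihood for each hypothesis:
  S6: 0.22 × 0.25 = 0.055
  S3: 0.27 × 0.28 = 0.0756
  S2: 0.2 × 0.18 = 0.036
  S4: 0.31 × 0.07 = 0.0217
Normalizing constant = 0.1883.
P(S6 | off-spec) = 0.055/0.1883 ≈ 0.292
P(S3 | off-spec) = 0.0756/0.1883 ≈ 0.401
P(S2 | off-spec) = 0.036/0.1883 ≈ 0.191
P(S4 | off-spec) = 0.0217/0.1883 ≈ 0.115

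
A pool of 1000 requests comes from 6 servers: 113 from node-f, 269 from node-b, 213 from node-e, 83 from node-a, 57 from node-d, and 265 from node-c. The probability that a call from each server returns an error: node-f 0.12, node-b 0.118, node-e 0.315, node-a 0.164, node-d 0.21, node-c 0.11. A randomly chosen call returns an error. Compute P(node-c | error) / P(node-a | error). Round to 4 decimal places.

2.1415

By Bayes' rule, posterior ∝ prior × likelihood:
  node-f: 0.113 × 0.12 = 0.01356
  node-b: 0.269 × 0.118 = 0.031742
  node-e: 0.213 × 0.315 = 0.067095
  node-a: 0.083 × 0.164 = 0.013612
  node-d: 0.057 × 0.21 = 0.01197
  node-c: 0.265 × 0.11 = 0.02915
Normalizing constant = 0.167129.
The ratio is 0.02915 / 0.013612 (the normalizer cancels) = 2.1415.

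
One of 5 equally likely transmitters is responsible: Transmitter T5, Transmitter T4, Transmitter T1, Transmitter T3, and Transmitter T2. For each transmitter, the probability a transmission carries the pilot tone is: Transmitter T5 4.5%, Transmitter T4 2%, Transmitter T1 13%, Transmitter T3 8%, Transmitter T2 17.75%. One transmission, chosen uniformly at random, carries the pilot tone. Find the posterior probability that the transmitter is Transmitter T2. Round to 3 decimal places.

With a uniform prior (1/5 each), posterior ∝ likelihood:
  Transmitter T5: 0.045
  Transmitter T4: 0.02
  Transmitter T1: 0.13
  Transmitter T3: 0.08
  Transmitter T2: 0.1775
Sum = 0.4525.
P(Transmitter T2 | evidence) = 0.1775 / 0.4525 ≈ 0.392.

0.392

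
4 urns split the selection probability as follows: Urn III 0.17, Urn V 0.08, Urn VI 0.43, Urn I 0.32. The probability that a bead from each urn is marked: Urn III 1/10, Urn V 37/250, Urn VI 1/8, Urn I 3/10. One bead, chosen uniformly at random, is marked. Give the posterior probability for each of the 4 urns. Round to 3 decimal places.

Urn III 0.095, Urn V 0.066, Urn VI 0.301, Urn I 0.538

By Bayes' rule, posterior ∝ prior × likelihood:
  Urn III: 0.17 × 0.1 = 0.017
  Urn V: 0.08 × 0.148 = 0.01184
  Urn VI: 0.43 × 0.125 = 0.05375
  Urn I: 0.32 × 0.3 = 0.096
Normalizing constant = 0.17859.
P(Urn III | marked) = 0.017/0.17859 ≈ 0.095
P(Urn V | marked) = 0.01184/0.17859 ≈ 0.066
P(Urn VI | marked) = 0.05375/0.17859 ≈ 0.301
P(Urn I | marked) = 0.096/0.17859 ≈ 0.538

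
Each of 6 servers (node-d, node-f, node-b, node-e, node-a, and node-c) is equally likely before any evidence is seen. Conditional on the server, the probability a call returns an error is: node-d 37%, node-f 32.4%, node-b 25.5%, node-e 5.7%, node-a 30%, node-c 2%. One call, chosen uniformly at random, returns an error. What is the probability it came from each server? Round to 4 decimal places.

Since the prior is uniform, the posterior is proportional to the likelihood:
  node-d: 0.37
  node-f: 0.324
  node-b: 0.255
  node-e: 0.057
  node-a: 0.3
  node-c: 0.02
Total = 1.326.
P(node-d | error) = 0.37/1.326 ≈ 0.2790
P(node-f | error) = 0.324/1.326 ≈ 0.2443
P(node-b | error) = 0.255/1.326 ≈ 0.1923
P(node-e | error) = 0.057/1.326 ≈ 0.0430
P(node-a | error) = 0.3/1.326 ≈ 0.2262
P(node-c | error) = 0.02/1.326 ≈ 0.0151
(Check: 0.2790+0.2443+0.1923+0.0430+0.2262+0.0151 = 0.9999.)

node-d 0.2790, node-f 0.2443, node-b 0.1923, node-e 0.0430, node-a 0.2262, node-c 0.0151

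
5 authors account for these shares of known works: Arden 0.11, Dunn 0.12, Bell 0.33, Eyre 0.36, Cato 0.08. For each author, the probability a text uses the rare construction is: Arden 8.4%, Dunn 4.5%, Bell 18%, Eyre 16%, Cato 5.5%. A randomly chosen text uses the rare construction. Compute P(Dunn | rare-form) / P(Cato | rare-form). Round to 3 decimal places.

1.227

Unnormalized posteriors (prior × likelihood):
  Arden: 0.11 × 0.084 = 0.00924
  Dunn: 0.12 × 0.045 = 0.0054
  Bell: 0.33 × 0.18 = 0.0594
  Eyre: 0.36 × 0.16 = 0.0576
  Cato: 0.08 × 0.055 = 0.0044
Sum = 0.13604.
The ratio is 0.0054 / 0.0044 (the normalizer cancels) = 1.227.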